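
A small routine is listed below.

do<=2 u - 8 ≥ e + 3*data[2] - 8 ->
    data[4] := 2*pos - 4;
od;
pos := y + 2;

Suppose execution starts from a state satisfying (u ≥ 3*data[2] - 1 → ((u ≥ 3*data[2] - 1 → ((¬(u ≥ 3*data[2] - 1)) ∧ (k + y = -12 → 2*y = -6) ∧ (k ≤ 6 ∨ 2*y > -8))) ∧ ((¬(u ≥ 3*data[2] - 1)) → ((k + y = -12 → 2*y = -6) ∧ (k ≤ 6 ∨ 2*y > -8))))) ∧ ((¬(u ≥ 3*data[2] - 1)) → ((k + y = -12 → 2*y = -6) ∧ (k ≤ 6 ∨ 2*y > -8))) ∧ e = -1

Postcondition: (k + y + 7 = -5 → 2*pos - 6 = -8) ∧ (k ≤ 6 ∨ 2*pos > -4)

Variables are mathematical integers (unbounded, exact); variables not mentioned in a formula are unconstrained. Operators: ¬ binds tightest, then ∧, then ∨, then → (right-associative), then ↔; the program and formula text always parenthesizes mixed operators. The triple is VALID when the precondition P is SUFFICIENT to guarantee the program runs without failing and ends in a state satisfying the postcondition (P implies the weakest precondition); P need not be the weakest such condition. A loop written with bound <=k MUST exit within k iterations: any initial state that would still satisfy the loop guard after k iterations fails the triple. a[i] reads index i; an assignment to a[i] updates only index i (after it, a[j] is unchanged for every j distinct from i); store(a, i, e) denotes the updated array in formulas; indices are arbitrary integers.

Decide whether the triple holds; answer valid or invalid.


Working backward. After the program, the postcondition (k + y + 7 = -5 → 2*pos - 6 = -8) ∧ (k ≤ 6 ∨ 2*pos > -4) must hold; in canonical form it is (k + y = -12 → 2*pos = -2) ∧ (k ≤ 6 ∨ 2*pos > -4).
Before pos := y + 2: (k + y = -12 → 2*y = -6) ∧ (k ≤ 6 ∨ 2*y > -8)
Before the loop (bound <=2), unroll the exhaustion recursion (WP_0 = exit-now case; WP_j = one more guarded iteration, up to j = 2):
  WP_0: (¬(u ≥ 3*data[2] + e)) ∧ (k + y = -12 → 2*y = -6) ∧ (k ≤ 6 ∨ 2*y > -8)
  WP_1: (u ≥ 3*data[2] + e → ((¬(u ≥ 3*data[2] + e)) ∧ (k + y = -12 → 2*y = -6) ∧ (k ≤ 6 ∨ 2*y > -8))) ∧ ((¬(u ≥ 3*data[2] + e)) → ((k + y = -12 → 2*y = -6) ∧ (k ≤ 6 ∨ 2*y > -8)))
  WP_2: (u ≥ 3*data[2] + e → ((u ≥ 3*data[2] + e → ((¬(u ≥ 3*data[2] + e)) ∧ (k + y = -12 → 2*y = -6) ∧ (k ≤ 6 ∨ 2*y > -8))) ∧ ((¬(u ≥ 3*data[2] + e)) → ((k + y = -12 → 2*y = -6) ∧ (k ≤ 6 ∨ 2*y > -8))))) ∧ ((¬(u ≥ 3*data[2] + e)) → ((k + y = -12 → 2*y = -6) ∧ (k ≤ 6 ∨ 2*y > -8)))
So before the loop: (u ≥ 3*data[2] + e → ((u ≥ 3*data[2] + e → ((¬(u ≥ 3*data[2] + e)) ∧ (k + y = -12 → 2*y = -6) ∧ (k ≤ 6 ∨ 2*y > -8))) ∧ ((¬(u ≥ 3*data[2] + e)) → ((k + y = -12 → 2*y = -6) ∧ (k ≤ 6 ∨ 2*y > -8))))) ∧ ((¬(u ≥ 3*data[2] + e)) → ((k + y = -12 → 2*y = -6) ∧ (k ≤ 6 ∨ 2*y > -8)))
The weakest precondition is (u ≥ 3*data[2] + e → ((u ≥ 3*data[2] + e → ((¬(u ≥ 3*data[2] + e)) ∧ (k + y = -12 → 2*y = -6) ∧ (k ≤ 6 ∨ 2*y > -8))) ∧ ((¬(u ≥ 3*data[2] + e)) → ((k + y = -12 → 2*y = -6) ∧ (k ≤ 6 ∨ 2*y > -8))))) ∧ ((¬(u ≥ 3*data[2] + e)) → ((k + y = -12 → 2*y = -6) ∧ (k ≤ 6 ∨ 2*y > -8))).
Check whether (u ≥ 3*data[2] - 1 → ((u ≥ 3*data[2] - 1 → ((¬(u ≥ 3*data[2] - 1)) ∧ (k + y = -12 → 2*y = -6) ∧ (k ≤ 6 ∨ 2*y > -8))) ∧ ((¬(u ≥ 3*data[2] - 1)) → ((k + y = -12 → 2*y = -6) ∧ (k ≤ 6 ∨ 2*y > -8))))) ∧ ((¬(u ≥ 3*data[2] - 1)) → ((k + y = -12 → 2*y = -6) ∧ (k ≤ 6 ∨ 2*y > -8))) ∧ e = -1 implies it.
Every state satisfying the precondition satisfies the weakest precondition: the implication holds.
Answer: valid


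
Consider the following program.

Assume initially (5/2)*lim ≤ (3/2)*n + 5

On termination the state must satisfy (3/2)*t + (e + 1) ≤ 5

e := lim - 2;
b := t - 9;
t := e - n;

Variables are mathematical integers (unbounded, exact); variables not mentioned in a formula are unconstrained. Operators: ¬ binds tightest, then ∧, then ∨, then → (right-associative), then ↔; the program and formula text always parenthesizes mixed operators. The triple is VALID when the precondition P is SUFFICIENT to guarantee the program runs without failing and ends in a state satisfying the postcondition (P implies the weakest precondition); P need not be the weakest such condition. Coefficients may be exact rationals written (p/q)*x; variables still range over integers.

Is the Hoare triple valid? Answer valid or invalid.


Working backward. After the program, the postcondition (3/2)*t + (e + 1) ≤ 5 must hold; in canonical form it is e + (3/2)*t ≤ 4.
Before t := e - n: (5/2)*e ≤ (3/2)*n + 4
Before b := t - 9: (5/2)*e ≤ (3/2)*n + 4
Before e := lim - 2: (5/2)*lim ≤ (3/2)*n + 9
The weakest precondition is (5/2)*lim ≤ (3/2)*n + 9.
Check whether (5/2)*lim ≤ (3/2)*n + 5 implies it.
Every state satisfying the precondition satisfies the weakest precondition: the implication holds.
Answer: valid


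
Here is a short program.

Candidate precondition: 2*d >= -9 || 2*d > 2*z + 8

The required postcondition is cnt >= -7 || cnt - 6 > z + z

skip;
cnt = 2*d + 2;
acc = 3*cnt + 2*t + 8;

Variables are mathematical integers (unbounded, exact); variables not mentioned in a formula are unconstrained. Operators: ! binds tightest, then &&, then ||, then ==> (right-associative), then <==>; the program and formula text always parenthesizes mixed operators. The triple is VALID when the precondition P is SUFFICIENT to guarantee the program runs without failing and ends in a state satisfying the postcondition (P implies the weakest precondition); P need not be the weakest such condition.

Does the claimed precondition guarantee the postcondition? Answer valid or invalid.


Working backward. After the program, the postcondition cnt >= -7 || cnt - 6 > z + z must hold; in canonical form it is cnt >= -7 || cnt > 2*z + 6.
Before acc := 3*cnt + 2*t + 8: cnt >= -7 || cnt > 2*z + 6
Before cnt := 2*d + 2: 2*d >= -9 || 2*d > 2*z + 4
Before skip: 2*d >= -9 || 2*d > 2*z + 4
The weakest precondition is 2*d >= -9 || 2*d > 2*z + 4.
Check whether 2*d >= -9 || 2*d > 2*z + 8 implies it.
Every state satisfying the precondition satisfies the weakest precondition: the implication holds.
Answer: valid


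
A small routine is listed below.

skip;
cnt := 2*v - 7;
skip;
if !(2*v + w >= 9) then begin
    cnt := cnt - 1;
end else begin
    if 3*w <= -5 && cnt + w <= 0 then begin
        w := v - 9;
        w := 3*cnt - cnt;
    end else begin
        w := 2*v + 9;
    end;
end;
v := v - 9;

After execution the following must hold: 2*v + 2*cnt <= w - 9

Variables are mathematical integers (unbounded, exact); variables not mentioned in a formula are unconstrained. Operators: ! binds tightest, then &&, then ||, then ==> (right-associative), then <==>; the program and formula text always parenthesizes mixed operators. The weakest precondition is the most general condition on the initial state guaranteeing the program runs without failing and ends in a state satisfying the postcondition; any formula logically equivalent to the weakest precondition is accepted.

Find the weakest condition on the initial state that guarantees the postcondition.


Working backward. After the program, the postcondition 2*v + 2*cnt <= w - 9 must hold; in canonical form it is 2*cnt + 2*v <= w - 9.
Before v := v - 9: 2*cnt + 2*v <= w + 9
Then branch requires 2*cnt + 2*v <= w + 11; else branch requires ((3*w <= -5 && cnt + w <= 0) ==> 2*v <= 9) && ((!(3*w <= -5 && cnt + w <= 0)) ==> 2*cnt <= 18).
Before the if: ((!(2*v + w >= 9)) ==> 2*cnt + 2*v <= w + 11) && (2*v + w >= 9 ==> (((3*w <= -5 && cnt + w <= 0) ==> 2*v <= 9) && ((!(3*w <= -5 && cnt + w <= 0)) ==> 2*cnt <= 18)))
Before skip: ((!(2*v + w >= 9)) ==> 2*cnt + 2*v <= w + 11) && (2*v + w >= 9 ==> (((3*w <= -5 && cnt + w <= 0) ==> 2*v <= 9) && ((!(3*w <= -5 && cnt + w <= 0)) ==> 2*cnt <= 18)))
Before cnt := 2*v - 7: ((!(2*v + w >= 9)) ==> 6*v <= w + 25) && (2*v + w >= 9 ==> (((3*w <= -5 && 2*v + w <= 7) ==> 2*v <= 9) && ((!(3*w <= -5 && 2*v + w <= 7)) ==> 4*v <= 32)))
Before skip: ((!(2*v + w >= 9)) ==> 6*v <= w + 25) && (2*v + w >= 9 ==> (((3*w <= -5 && 2*v + w <= 7) ==> 2*v <= 9) && ((!(3*w <= -5 && 2*v + w <= 7)) ==> 4*v <= 32)))
Answer: WP = ((!(2*v + w >= 9)) ==> 6*v <= w + 25) && (2*v + w >= 9 ==> (((3*w <= -5 && 2*v + w <= 7) ==> 2*v <= 9) && ((!(3*w <= -5 && 2*v + w <= 7)) ==> 4*v <= 32)))


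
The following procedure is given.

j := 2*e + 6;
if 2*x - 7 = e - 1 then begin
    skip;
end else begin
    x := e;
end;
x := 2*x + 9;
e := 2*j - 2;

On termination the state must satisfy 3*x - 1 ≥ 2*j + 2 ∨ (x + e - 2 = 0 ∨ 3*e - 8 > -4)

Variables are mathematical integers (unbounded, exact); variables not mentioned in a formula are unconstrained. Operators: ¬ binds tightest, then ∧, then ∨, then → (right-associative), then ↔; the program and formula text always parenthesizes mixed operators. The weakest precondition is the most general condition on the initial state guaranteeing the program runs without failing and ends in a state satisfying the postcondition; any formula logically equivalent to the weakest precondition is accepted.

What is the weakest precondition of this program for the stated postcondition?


Working backward. After the program, the postcondition 3*x - 1 ≥ 2*j + 2 ∨ (x + e - 2 = 0 ∨ 3*e - 8 > -4) must hold; in canonical form it is 3*x ≥ 2*j + 3 ∨ e + x = 2 ∨ 3*e > 4.
Before e := 2*j - 2: 3*x ≥ 2*j + 3 ∨ 2*j + x = 4 ∨ 6*j > 10
Before x := 2*x + 9: 6*x ≥ 2*j - 24 ∨ 2*j + 2*x = -5 ∨ 6*j > 10
Then branch requires 6*x ≥ 2*j - 24 ∨ 2*j + 2*x = -5 ∨ 6*j > 10; else branch requires 6*e ≥ 2*j - 24 ∨ 2*e + 2*j = -5 ∨ 6*j > 10.
Before the if: (2*x = e + 6 → (6*x ≥ 2*j - 24 ∨ 2*j + 2*x = -5 ∨ 6*j > 10)) ∧ ((¬(2*x = e + 6)) → (6*e ≥ 2*j - 24 ∨ 2*e + 2*j = -5 ∨ 6*j > 10))
Before j := 2*e + 6: (2*x = e + 6 → (6*x ≥ 4*e - 12 ∨ 4*e + 2*x = -17 ∨ 12*e > -26)) ∧ ((¬(2*x = e + 6)) → (2*e ≥ -12 ∨ 6*e = -17 ∨ 12*e > -26))
Answer: WP = (2*x = e + 6 → (6*x ≥ 4*e - 12 ∨ 4*e + 2*x = -17 ∨ 12*e > -26)) ∧ ((¬(2*x = e + 6)) → (2*e ≥ -12 ∨ 6*e = -17 ∨ 12*e > -26))


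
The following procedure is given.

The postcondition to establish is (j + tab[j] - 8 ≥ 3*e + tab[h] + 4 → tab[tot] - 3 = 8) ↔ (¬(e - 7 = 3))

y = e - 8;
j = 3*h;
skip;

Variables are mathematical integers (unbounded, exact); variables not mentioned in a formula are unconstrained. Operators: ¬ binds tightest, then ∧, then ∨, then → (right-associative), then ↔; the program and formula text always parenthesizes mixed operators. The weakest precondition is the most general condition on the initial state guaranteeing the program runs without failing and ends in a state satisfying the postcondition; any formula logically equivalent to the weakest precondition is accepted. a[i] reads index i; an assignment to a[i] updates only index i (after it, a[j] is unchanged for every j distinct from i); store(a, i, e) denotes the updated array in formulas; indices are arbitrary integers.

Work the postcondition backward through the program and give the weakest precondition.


Working backward. After the program, the postcondition (j + tab[j] - 8 ≥ 3*e + tab[h] + 4 → tab[tot] - 3 = 8) ↔ (¬(e - 7 = 3)) must hold; in canonical form it is (tab[j] + j ≥ tab[h] + 3*e + 12 → tab[tot] = 11) ↔ (¬(e = 10)).
Before skip: (tab[j] + j ≥ tab[h] + 3*e + 12 → tab[tot] = 11) ↔ (¬(e = 10))
Before j := 3*h: (tab[3*h] + 3*h ≥ tab[h] + 3*e + 12 → tab[tot] = 11) ↔ (¬(e = 10))
Before y := e - 8: (tab[3*h] + 3*h ≥ tab[h] + 3*e + 12 → tab[tot] = 11) ↔ (¬(e = 10))
Answer: WP = (tab[3*h] + 3*h ≥ tab[h] + 3*e + 12 → tab[tot] = 11) ↔ (¬(e = 10))


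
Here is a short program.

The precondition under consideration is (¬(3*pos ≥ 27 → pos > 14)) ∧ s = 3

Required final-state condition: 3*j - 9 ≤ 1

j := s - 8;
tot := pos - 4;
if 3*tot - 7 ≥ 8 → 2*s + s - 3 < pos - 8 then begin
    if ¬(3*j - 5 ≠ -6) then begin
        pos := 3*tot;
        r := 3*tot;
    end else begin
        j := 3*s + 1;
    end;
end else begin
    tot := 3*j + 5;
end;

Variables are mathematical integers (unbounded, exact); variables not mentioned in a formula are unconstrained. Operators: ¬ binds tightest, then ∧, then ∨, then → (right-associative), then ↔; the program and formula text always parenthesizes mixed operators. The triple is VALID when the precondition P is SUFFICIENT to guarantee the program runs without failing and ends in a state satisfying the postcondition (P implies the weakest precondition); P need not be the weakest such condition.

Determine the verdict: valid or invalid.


Working backward. After the program, the postcondition 3*j - 9 ≤ 1 must hold; in canonical form it is 3*j ≤ 10.
Then branch requires ((¬(3*j ≠ -1)) → 3*j ≤ 10) ∧ (3*j ≠ -1 → 9*s ≤ 7); else branch requires 3*j ≤ 10.
Before the if: ((3*tot ≥ 15 → 3*s < pos - 5) → (((¬(3*j ≠ -1)) → 3*j ≤ 10) ∧ (3*j ≠ -1 → 9*s ≤ 7))) ∧ ((¬(3*tot ≥ 15 → 3*s < pos - 5)) → 3*j ≤ 10)
Before tot := pos - 4: ((3*pos ≥ 27 → 3*s < pos - 5) → (((¬(3*j ≠ -1)) → 3*j ≤ 10) ∧ (3*j ≠ -1 → 9*s ≤ 7))) ∧ ((¬(3*pos ≥ 27 → 3*s < pos - 5)) → 3*j ≤ 10)
Before j := s - 8: ((3*pos ≥ 27 → 3*s < pos - 5) → (((¬(3*s ≠ 23)) → 3*s ≤ 34) ∧ (3*s ≠ 23 → 9*s ≤ 7))) ∧ ((¬(3*pos ≥ 27 → 3*s < pos - 5)) → 3*s ≤ 34)
The weakest precondition is ((3*pos ≥ 27 → 3*s < pos - 5) → (((¬(3*s ≠ 23)) → 3*s ≤ 34) ∧ (3*s ≠ 23 → 9*s ≤ 7))) ∧ ((¬(3*pos ≥ 27 → 3*s < pos - 5)) → 3*s ≤ 34).
Check whether (¬(3*pos ≥ 27 → pos > 14)) ∧ s = 3 implies it.
Every state satisfying the precondition satisfies the weakest precondition: the implication holds.
Answer: valid


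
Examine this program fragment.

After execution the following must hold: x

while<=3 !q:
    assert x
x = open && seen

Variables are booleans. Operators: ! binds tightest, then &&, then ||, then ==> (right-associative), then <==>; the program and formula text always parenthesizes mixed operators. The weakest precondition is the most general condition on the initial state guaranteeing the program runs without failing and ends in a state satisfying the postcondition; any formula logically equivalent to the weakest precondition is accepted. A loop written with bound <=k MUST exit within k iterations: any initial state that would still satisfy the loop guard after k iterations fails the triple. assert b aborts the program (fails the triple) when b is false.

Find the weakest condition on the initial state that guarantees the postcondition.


Working backward. After the program, x must hold.
Before x := open && seen: open && seen
Before the loop (bound <=3), unroll the exhaustion recursion (WP_0 = exit-now case; WP_j = one more guarded iteration, up to j = 3):
  WP_0: q && open && seen
  WP_1: ((!q) ==> (x && q && open && seen)) && (q ==> (open && seen))
  WP_2: ((!q) ==> (x && ((!q) ==> (x && q && open && seen)) && (q ==> (open && seen)))) && (q ==> (open && seen))
  WP_3: ((!q) ==> (x && ((!q) ==> (x && ((!q) ==> (x && q && open && seen)) && (q ==> (open && seen)))) && (q ==> (open && seen)))) && (q ==> (open && seen))
So before the loop: ((!q) ==> (x && ((!q) ==> (x && ((!q) ==> (x && q && open && seen)) && (q ==> (open && seen)))) && (q ==> (open && seen)))) && (q ==> (open && seen))
Answer: WP = ((!q) ==> (x && ((!q) ==> (x && ((!q) ==> (x && q && open && seen)) && (q ==> (open && seen)))) && (q ==> (open && seen)))) && (q ==> (open && seen))


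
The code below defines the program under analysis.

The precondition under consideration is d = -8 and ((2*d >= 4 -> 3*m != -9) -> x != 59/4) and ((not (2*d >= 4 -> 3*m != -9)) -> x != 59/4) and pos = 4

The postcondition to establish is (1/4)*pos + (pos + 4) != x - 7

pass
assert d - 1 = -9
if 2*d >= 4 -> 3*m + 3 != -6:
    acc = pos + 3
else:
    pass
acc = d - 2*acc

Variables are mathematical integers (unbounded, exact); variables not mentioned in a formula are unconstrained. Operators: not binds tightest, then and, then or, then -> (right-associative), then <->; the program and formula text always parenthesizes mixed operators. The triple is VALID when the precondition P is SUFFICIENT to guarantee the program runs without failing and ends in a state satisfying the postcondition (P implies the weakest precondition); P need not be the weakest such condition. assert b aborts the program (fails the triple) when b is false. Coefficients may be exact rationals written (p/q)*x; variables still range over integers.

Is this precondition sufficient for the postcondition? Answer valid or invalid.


Working backward. After the program, the postcondition (1/4)*pos + (pos + 4) != x - 7 must hold; in canonical form it is (5/4)*pos != x - 11.
Before acc := d - 2*acc: (5/4)*pos != x - 11
Then branch requires (5/4)*pos != x - 11; else branch requires (5/4)*pos != x - 11.
Before the if: ((2*d >= 4 -> 3*m != -9) -> (5/4)*pos != x - 11) and ((not (2*d >= 4 -> 3*m != -9)) -> (5/4)*pos != x - 11)
Before assert d - 1 = -9: d = -8 and ((2*d >= 4 -> 3*m != -9) -> (5/4)*pos != x - 11) and ((not (2*d >= 4 -> 3*m != -9)) -> (5/4)*pos != x - 11)
Before skip: d = -8 and ((2*d >= 4 -> 3*m != -9) -> (5/4)*pos != x - 11) and ((not (2*d >= 4 -> 3*m != -9)) -> (5/4)*pos != x - 11)
The weakest precondition is d = -8 and ((2*d >= 4 -> 3*m != -9) -> (5/4)*pos != x - 11) and ((not (2*d >= 4 -> 3*m != -9)) -> (5/4)*pos != x - 11).
Check whether d = -8 and ((2*d >= 4 -> 3*m != -9) -> x != 59/4) and ((not (2*d >= 4 -> 3*m != -9)) -> x != 59/4) and pos = 4 implies it.
Countermodel: at the initial state d = -8, m = 0, pos = 4, x = 16, the precondition holds but the weakest precondition fails.
Answer: invalid


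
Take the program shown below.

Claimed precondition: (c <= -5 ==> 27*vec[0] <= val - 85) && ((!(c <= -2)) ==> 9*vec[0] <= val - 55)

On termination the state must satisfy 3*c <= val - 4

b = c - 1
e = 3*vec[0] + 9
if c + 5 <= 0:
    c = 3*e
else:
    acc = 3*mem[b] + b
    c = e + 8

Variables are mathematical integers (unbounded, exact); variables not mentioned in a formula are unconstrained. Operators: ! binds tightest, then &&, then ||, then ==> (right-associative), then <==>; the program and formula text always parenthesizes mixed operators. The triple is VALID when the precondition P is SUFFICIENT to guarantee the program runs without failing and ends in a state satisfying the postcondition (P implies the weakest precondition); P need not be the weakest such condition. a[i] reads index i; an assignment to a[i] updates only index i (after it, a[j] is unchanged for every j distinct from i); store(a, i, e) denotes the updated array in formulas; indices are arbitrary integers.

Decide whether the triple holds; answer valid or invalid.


Working backward. After the program, 3*c <= val - 4 must hold.
Then branch requires 9*e <= val - 4; else branch requires 3*e <= val - 28.
Before the if: (c <= -5 ==> 9*e <= val - 4) && ((!(c <= -5)) ==> 3*e <= val - 28)
Before e := 3*vec[0] + 9: (c <= -5 ==> 27*vec[0] <= val - 85) && ((!(c <= -5)) ==> 9*vec[0] <= val - 55)
Before b := c - 1: (c <= -5 ==> 27*vec[0] <= val - 85) && ((!(c <= -5)) ==> 9*vec[0] <= val - 55)
The weakest precondition is (c <= -5 ==> 27*vec[0] <= val - 85) && ((!(c <= -5)) ==> 9*vec[0] <= val - 55).
Check whether (c <= -5 ==> 27*vec[0] <= val - 85) && ((!(c <= -2)) ==> 9*vec[0] <= val - 55) implies it.
Countermodel: at the initial state c = -2, val = 54, vec = {[0] = 0, elsewhere 0}, the precondition holds but the weakest precondition fails.
Answer: invalid


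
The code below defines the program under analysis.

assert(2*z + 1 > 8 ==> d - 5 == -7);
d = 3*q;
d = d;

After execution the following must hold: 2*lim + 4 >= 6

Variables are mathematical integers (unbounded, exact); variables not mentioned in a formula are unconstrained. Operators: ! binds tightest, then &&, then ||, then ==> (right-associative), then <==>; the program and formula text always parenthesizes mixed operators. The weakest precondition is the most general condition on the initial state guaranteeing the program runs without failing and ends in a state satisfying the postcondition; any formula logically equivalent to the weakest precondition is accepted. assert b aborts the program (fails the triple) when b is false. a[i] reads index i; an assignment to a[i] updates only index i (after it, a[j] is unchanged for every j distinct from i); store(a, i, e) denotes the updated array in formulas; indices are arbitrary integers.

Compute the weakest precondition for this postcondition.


Working backward. After the program, the postcondition 2*lim + 4 >= 6 must hold; in canonical form it is 2*lim >= 2.
Before d := d: 2*lim >= 2
Before d := 3*q: 2*lim >= 2
Before assert 2*z + 1 > 8 ==> d - 5 == -7: (2*z > 7 ==> d == -2) && 2*lim >= 2
Answer: WP = (2*z > 7 ==> d == -2) && 2*lim >= 2


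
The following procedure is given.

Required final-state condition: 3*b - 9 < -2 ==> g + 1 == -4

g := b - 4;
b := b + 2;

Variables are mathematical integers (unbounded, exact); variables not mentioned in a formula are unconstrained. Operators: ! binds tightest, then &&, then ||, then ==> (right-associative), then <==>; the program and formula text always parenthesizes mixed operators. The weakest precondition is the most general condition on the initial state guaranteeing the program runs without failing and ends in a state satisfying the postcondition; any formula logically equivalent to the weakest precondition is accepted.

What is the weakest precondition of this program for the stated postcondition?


Working backward. After the program, the postcondition 3*b - 9 < -2 ==> g + 1 == -4 must hold; in canonical form it is 3*b < 7 ==> g == -5.
Before b := b + 2: 3*b < 1 ==> g == -5
Before g := b - 4: 3*b < 1 ==> b == -1
Answer: WP = 3*b < 1 ==> b == -1


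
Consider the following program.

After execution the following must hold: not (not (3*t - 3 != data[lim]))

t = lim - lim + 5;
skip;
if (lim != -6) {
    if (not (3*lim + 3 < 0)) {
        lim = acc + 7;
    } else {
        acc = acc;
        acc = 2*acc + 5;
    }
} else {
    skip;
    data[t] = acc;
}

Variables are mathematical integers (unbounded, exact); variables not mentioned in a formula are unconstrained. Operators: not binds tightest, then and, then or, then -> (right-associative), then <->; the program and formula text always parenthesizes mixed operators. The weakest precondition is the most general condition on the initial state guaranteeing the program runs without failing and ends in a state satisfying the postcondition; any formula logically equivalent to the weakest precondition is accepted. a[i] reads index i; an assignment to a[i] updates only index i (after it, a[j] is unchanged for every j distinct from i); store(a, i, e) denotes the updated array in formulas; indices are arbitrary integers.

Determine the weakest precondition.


Working backward. After the program, the postcondition not (not (3*t - 3 != data[lim])) must hold; in canonical form it is 3*t != data[lim] + 3.
Then branch requires ((not (3*lim < -3)) -> 3*t != data[acc + 7] + 3) and (3*lim < -3 -> 3*t != data[lim] + 3); else branch requires 3*t != store(data, t, acc)[lim] + 3.
Before the if: (lim != -6 -> (((not (3*lim < -3)) -> 3*t != data[acc + 7] + 3) and (3*lim < -3 -> 3*t != data[lim] + 3))) and ((not (lim != -6)) -> 3*t != store(data, t, acc)[lim] + 3)
Before skip: (lim != -6 -> (((not (3*lim < -3)) -> 3*t != data[acc + 7] + 3) and (3*lim < -3 -> 3*t != data[lim] + 3))) and ((not (lim != -6)) -> 3*t != store(data, t, acc)[lim] + 3)
Before t := lim - lim + 5: (lim != -6 -> (((not (3*lim < -3)) -> data[acc + 7] != 12) and (3*lim < -3 -> data[lim] != 12))) and ((not (lim != -6)) -> store(data, 5, acc)[lim] != 12)
Answer: WP = (lim != -6 -> (((not (3*lim < -3)) -> data[acc + 7] != 12) and (3*lim < -3 -> data[lim] != 12))) and ((not (lim != -6)) -> store(data, 5, acc)[lim] != 12)


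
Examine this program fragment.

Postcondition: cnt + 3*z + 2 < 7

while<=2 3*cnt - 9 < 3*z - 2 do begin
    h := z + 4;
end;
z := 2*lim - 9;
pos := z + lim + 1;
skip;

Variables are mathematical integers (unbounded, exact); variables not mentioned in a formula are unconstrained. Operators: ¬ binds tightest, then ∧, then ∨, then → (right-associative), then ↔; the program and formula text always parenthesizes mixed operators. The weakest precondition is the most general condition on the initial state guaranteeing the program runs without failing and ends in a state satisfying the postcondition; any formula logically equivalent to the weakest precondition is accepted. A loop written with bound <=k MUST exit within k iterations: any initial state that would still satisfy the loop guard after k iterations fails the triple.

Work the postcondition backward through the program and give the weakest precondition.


Working backward. After the program, the postcondition cnt + 3*z + 2 < 7 must hold; in canonical form it is cnt + 3*z < 5.
Before skip: cnt + 3*z < 5
Before pos := z + lim + 1: cnt + 3*z < 5
Before z := 2*lim - 9: cnt + 6*lim < 32
Before the loop (bound <=2), unroll the exhaustion recursion (WP_0 = exit-now case; WP_j = one more guarded iteration, up to j = 2):
  WP_0: (¬(3*cnt < 3*z + 7)) ∧ cnt + 6*lim < 32
  WP_1: (3*cnt < 3*z + 7 → ((¬(3*cnt < 3*z + 7)) ∧ cnt + 6*lim < 32)) ∧ ((¬(3*cnt < 3*z + 7)) → cnt + 6*lim < 32)
  WP_2: (3*cnt < 3*z + 7 → ((3*cnt < 3*z + 7 → ((¬(3*cnt < 3*z + 7)) ∧ cnt + 6*lim < 32)) ∧ ((¬(3*cnt < 3*z + 7)) → cnt + 6*lim < 32))) ∧ ((¬(3*cnt < 3*z + 7)) → cnt + 6*lim < 32)
So before the loop: (3*cnt < 3*z + 7 → ((3*cnt < 3*z + 7 → ((¬(3*cnt < 3*z + 7)) ∧ cnt + 6*lim < 32)) ∧ ((¬(3*cnt < 3*z + 7)) → cnt + 6*lim < 32))) ∧ ((¬(3*cnt < 3*z + 7)) → cnt + 6*lim < 32)
Answer: WP = (3*cnt < 3*z + 7 → ((3*cnt < 3*z + 7 → ((¬(3*cnt < 3*z + 7)) ∧ cnt + 6*lim < 32)) ∧ ((¬(3*cnt < 3*z + 7)) → cnt + 6*lim < 32))) ∧ ((¬(3*cnt < 3*z + 7)) → cnt + 6*lim < 32)


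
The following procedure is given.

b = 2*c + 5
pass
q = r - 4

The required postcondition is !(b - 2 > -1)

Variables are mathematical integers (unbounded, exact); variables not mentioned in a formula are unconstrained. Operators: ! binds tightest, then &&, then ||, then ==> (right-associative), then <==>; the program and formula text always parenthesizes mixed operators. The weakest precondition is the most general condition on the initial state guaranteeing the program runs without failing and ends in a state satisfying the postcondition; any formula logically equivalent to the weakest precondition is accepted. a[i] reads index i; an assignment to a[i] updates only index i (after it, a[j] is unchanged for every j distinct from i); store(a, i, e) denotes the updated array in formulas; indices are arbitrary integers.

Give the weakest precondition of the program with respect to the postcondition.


Working backward. After the program, the postcondition !(b - 2 > -1) must hold; in canonical form it is !(b > 1).
Before q := r - 4: !(b > 1)
Before skip: !(b > 1)
Before b := 2*c + 5: !(2*c > -4)
Answer: WP = !(2*c > -4)


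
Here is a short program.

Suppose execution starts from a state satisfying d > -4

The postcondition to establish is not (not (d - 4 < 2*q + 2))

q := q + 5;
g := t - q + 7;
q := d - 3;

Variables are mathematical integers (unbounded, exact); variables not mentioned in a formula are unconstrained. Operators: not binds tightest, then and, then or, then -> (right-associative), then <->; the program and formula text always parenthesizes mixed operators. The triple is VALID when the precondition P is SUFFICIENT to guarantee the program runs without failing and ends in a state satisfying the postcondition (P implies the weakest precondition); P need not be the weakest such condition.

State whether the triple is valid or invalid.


Working backward. After the program, the postcondition not (not (d - 4 < 2*q + 2)) must hold; in canonical form it is d < 2*q + 6.
Before q := d - 3: d > 0
Before g := t - q + 7: d > 0
Before q := q + 5: d > 0
The weakest precondition is d > 0.
Check whether d > -4 implies it.
Countermodel: at the initial state d = -3, the precondition holds but the weakest precondition fails.
Answer: invalid


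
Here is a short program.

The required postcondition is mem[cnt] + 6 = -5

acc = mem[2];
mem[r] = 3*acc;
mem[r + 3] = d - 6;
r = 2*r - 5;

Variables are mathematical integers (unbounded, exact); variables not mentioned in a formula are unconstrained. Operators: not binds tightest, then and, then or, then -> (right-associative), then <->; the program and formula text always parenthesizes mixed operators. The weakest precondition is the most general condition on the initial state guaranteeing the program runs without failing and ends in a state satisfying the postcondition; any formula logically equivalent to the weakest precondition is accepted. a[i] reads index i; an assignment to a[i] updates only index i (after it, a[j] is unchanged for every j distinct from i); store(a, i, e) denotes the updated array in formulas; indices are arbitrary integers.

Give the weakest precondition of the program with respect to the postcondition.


Working backward. After the program, the postcondition mem[cnt] + 6 = -5 must hold; in canonical form it is mem[cnt] = -11.
Before r := 2*r - 5: mem[cnt] = -11
Before mem[r + 3] := d - 6: store(mem, r + 3, d - 6)[cnt] = -11
Before mem[r] := 3*acc: store(store(mem, r, 3*acc), r + 3, d - 6)[cnt] = -11
Before acc := mem[2]: store(store(mem, r, 3*mem[2]), r + 3, d - 6)[cnt] = -11
Answer: WP = store(store(mem, r, 3*mem[2]), r + 3, d - 6)[cnt] = -11


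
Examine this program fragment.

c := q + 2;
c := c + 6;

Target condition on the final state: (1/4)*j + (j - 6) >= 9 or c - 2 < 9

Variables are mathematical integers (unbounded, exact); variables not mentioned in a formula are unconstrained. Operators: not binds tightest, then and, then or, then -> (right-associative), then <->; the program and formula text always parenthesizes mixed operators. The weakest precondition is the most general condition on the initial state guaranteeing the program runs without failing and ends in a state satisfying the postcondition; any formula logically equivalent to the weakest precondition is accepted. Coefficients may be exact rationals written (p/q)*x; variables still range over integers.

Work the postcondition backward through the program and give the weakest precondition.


Working backward. After the program, the postcondition (1/4)*j + (j - 6) >= 9 or c - 2 < 9 must hold; in canonical form it is (5/4)*j >= 15 or c < 11.
Before c := c + 6: (5/4)*j >= 15 or c < 5
Before c := q + 2: (5/4)*j >= 15 or q < 3
Answer: WP = (5/4)*j >= 15 or q < 3


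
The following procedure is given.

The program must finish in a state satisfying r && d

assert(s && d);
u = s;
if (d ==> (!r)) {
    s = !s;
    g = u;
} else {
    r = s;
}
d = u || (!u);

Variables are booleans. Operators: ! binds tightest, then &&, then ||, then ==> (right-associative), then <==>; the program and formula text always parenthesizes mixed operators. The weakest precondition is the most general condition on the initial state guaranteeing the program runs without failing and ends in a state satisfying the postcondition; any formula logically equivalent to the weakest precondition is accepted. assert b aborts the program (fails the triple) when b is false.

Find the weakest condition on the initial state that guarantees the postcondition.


Working backward. After the program, r && d must hold.
Before d := u || (!u): r
Then branch requires r; else branch requires s.
Before the if: ((d ==> (!r)) ==> r) && ((!(d ==> (!r))) ==> s)
Before u := s: ((d ==> (!r)) ==> r) && ((!(d ==> (!r))) ==> s)
Before assert s && d: s && d && ((d ==> (!r)) ==> r) && ((!(d ==> (!r))) ==> s)
Answer: WP = s && d && ((d ==> (!r)) ==> r) && ((!(d ==> (!r))) ==> s)


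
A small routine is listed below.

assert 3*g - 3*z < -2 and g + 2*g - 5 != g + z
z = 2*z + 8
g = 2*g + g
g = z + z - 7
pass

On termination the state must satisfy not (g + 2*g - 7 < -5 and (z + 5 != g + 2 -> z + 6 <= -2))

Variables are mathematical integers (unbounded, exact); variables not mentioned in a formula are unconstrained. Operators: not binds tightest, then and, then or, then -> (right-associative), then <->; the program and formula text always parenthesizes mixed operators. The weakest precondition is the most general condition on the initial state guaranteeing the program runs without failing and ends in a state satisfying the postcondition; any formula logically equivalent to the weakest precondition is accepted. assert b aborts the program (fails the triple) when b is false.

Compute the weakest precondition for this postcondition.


Working backward. After the program, the postcondition not (g + 2*g - 7 < -5 and (z + 5 != g + 2 -> z + 6 <= -2)) must hold; in canonical form it is not (3*g < 2 and (z != g - 3 -> z <= -8)).
Before skip: not (3*g < 2 and (z != g - 3 -> z <= -8))
Before g := z + z - 7: not (6*z < 23 and (z != 10 -> z <= -8))
Before g := 2*g + g: not (6*z < 23 and (z != 10 -> z <= -8))
Before z := 2*z + 8: not (12*z < -25 and (2*z != 2 -> 2*z <= -16))
Before assert 3*g - 3*z < -2 and g + 2*g - 5 != g + z: 3*g < 3*z - 2 and 2*g != z + 5 and (not (12*z < -25 and (2*z != 2 -> 2*z <= -16)))
Answer: WP = 3*g < 3*z - 2 and 2*g != z + 5 and (not (12*z < -25 and (2*z != 2 -> 2*z <= -16)))


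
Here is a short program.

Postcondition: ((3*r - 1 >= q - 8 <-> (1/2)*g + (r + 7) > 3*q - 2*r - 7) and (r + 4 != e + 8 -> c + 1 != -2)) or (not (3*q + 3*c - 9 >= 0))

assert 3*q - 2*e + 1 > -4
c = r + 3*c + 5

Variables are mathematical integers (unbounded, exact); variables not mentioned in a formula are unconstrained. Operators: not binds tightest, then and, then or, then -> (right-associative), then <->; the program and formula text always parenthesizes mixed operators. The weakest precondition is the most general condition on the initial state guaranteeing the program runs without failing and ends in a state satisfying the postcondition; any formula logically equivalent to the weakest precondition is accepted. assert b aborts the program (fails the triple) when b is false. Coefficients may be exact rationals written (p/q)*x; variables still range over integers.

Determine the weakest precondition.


Working backward. After the program, the postcondition ((3*r - 1 >= q - 8 <-> (1/2)*g + (r + 7) > 3*q - 2*r - 7) and (r + 4 != e + 8 -> c + 1 != -2)) or (not (3*q + 3*c - 9 >= 0)) must hold; in canonical form it is ((3*r >= q - 7 <-> (1/2)*g + 3*r > 3*q - 14) and (r != e + 4 -> c != -3)) or (not (3*c + 3*q >= 9)).
Before c := r + 3*c + 5: ((3*r >= q - 7 <-> (1/2)*g + 3*r > 3*q - 14) and (r != e + 4 -> 3*c + r != -8)) or (not (9*c + 3*q + 3*r >= -6))
Before assert 3*q - 2*e + 1 > -4: 3*q > 2*e - 5 and (((3*r >= q - 7 <-> (1/2)*g + 3*r > 3*q - 14) and (r != e + 4 -> 3*c + r != -8)) or (not (9*c + 3*q + 3*r >= -6)))
Answer: WP = 3*q > 2*e - 5 and (((3*r >= q - 7 <-> (1/2)*g + 3*r > 3*q - 14) and (r != e + 4 -> 3*c + r != -8)) or (not (9*c + 3*q + 3*r >= -6)))


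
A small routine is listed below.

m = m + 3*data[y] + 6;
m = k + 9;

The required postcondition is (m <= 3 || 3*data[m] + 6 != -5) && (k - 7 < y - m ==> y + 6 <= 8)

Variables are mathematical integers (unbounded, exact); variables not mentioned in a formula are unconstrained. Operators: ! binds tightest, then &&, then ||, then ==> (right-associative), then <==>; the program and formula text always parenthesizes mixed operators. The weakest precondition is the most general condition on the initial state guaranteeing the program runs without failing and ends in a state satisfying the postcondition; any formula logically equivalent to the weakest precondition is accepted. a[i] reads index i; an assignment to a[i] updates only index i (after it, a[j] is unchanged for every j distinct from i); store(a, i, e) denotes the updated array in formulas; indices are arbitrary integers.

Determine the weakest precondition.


Working backward. After the program, the postcondition (m <= 3 || 3*data[m] + 6 != -5) && (k - 7 < y - m ==> y + 6 <= 8) must hold; in canonical form it is (m <= 3 || 3*data[m] != -11) && (k + m < y + 7 ==> y <= 2).
Before m := k + 9: (k <= -6 || 3*data[k + 9] != -11) && (2*k < y - 2 ==> y <= 2)
Before m := m + 3*data[y] + 6: (k <= -6 || 3*data[k + 9] != -11) && (2*k < y - 2 ==> y <= 2)
Answer: WP = (k <= -6 || 3*data[k + 9] != -11) && (2*k < y - 2 ==> y <= 2)


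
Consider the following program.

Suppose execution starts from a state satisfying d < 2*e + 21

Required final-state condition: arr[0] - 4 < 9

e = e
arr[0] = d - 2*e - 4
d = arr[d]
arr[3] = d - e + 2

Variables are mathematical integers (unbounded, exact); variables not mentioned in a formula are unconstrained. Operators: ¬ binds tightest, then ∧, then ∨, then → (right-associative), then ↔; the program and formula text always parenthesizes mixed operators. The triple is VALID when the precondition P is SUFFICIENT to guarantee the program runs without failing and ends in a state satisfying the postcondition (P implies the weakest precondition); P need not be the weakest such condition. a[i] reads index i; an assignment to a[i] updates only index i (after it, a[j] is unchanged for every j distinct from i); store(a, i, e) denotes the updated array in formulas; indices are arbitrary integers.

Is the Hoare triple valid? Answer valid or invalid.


Working backward. After the program, the postcondition arr[0] - 4 < 9 must hold; in canonical form it is arr[0] < 13.
Before arr[3] := d - e + 2: arr[0] < 13
Before d := arr[d]: arr[0] < 13
Before arr[0] := d - 2*e - 4: d < 2*e + 17
Before e := e: d < 2*e + 17
The weakest precondition is d < 2*e + 17.
Check whether d < 2*e + 21 implies it.
Countermodel: at the initial state d = 17, e = 0, the precondition holds but the weakest precondition fails.
Answer: invalid


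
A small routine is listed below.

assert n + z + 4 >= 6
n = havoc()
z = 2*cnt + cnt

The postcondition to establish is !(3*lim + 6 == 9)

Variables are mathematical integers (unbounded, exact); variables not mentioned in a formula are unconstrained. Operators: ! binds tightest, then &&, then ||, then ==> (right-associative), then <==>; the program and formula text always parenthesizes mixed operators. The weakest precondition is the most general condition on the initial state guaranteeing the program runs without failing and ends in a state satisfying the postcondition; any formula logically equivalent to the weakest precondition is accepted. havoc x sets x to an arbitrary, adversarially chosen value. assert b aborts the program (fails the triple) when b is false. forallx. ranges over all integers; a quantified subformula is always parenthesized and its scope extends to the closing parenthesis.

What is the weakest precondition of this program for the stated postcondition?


Working backward. After the program, the postcondition !(3*lim + 6 == 9) must hold; in canonical form it is !(3*lim == 3).
Before z := 2*cnt + cnt: !(3*lim == 3)
Before havoc n: !(3*lim == 3)
Before assert n + z + 4 >= 6: n + z >= 2 && (!(3*lim == 3))
Answer: WP = n + z >= 2 && (!(3*lim == 3))


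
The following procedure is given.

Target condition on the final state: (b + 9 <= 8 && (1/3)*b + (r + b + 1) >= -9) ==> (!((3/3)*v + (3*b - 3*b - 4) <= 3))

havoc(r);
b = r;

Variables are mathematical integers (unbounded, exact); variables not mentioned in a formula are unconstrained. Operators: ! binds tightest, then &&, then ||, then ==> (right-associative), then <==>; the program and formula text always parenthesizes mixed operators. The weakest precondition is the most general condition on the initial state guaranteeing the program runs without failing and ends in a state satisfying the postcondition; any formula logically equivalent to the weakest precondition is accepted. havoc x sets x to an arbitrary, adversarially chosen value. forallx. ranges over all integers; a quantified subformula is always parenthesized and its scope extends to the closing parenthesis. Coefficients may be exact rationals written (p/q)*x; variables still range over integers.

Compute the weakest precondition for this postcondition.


Working backward. After the program, the postcondition (b + 9 <= 8 && (1/3)*b + (r + b + 1) >= -9) ==> (!((3/3)*v + (3*b - 3*b - 4) <= 3)) must hold; in canonical form it is (b <= -1 && (4/3)*b + r >= -10) ==> (!(v <= 7)).
Before b := r: (r <= -1 && (7/3)*r >= -10) ==> (!(v <= 7))
Before havoc r: forall r_1. ((r_1 <= -1 && (7/3)*r_1 >= -10) ==> (!(v <= 7)))
Answer: WP = forall r_1. ((r_1 <= -1 && (7/3)*r_1 >= -10) ==> (!(v <= 7)))
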